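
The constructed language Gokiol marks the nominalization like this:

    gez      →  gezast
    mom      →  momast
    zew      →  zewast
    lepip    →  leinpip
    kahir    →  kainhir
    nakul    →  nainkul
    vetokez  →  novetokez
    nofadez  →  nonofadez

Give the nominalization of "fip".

"fip" has 1 vowel. The stems with 1 vowel (gez → gezast, mom → momast, zew → zewast) add -ast.
The other patterns: stems with 2 vowels insert -in- after the first vowel; stems with 3 vowels add the prefix no-.
So fip → fipast.

fipast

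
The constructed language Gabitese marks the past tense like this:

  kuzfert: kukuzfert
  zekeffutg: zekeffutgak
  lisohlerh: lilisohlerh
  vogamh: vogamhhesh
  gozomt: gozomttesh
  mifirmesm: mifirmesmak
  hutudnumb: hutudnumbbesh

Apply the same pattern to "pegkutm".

pegkutmak

"pegkutm" has second-to-last letter 't'. The one such stem in the data (zekeffutg → zekeffutgak) adds -ak, so the same rule applies.
The other patterns: stems whose second-to-last letter is 'r' repeat the first consonant+vowel as a prefix; stems whose second-to-last letter is 'm' double the final consonant and add -esh.
So pegkutm → pegkutmak.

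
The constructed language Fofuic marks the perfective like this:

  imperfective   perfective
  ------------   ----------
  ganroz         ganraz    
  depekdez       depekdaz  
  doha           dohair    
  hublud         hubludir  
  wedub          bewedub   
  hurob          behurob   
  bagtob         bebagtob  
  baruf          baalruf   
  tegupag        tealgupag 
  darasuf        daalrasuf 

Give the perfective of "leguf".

hublud and wedub both have last vowel 'u' yet inflect differently (hubludir, bewedub), so the last vowel is not what conditions the rule; the final letter is.
"leguf" ends in -f. The stems ending in -f (baruf → baalruf, darasuf → daalrasuf) insert -al- after the first vowel.
So leguf → lealguf.

lealguf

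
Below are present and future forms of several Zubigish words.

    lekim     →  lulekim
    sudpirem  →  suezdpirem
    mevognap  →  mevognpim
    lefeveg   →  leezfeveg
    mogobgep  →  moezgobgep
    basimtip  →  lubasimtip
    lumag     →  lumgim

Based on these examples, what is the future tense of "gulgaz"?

mevognap and mogobgep both end in -p yet inflect differently (mevognpim, moezgobgep), so the final letter is not what conditions the rule; the last vowel is.
"gulgaz" has last vowel 'a'. The stems whose last vowel is 'a' (mevognap → mevognpim, lumag → lumgim) delete the last vowel and add -im.
The other patterns: stems whose last vowel is 'e' insert -ez- after the first vowel; stems whose last vowel is 'i' add the prefix lu-.
So gulgaz → gulgzim.

gulgzim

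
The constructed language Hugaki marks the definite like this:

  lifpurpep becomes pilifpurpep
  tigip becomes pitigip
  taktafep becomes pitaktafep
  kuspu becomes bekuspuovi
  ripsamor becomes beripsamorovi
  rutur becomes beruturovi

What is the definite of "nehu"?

benehuovi

tigip and kuspu both have 2 vowels yet inflect differently (pitigip, bekuspuovi), so the number of vowels is not what conditions the rule; the final letter is.
"nehu" ends in -u. The one such stem in the data (kuspu → bekuspuovi) adds be- … -ovi around the stem, so the same rule applies.
The other pattern: stems ending in -p add the prefix pi-.
So nehu → benehuovi.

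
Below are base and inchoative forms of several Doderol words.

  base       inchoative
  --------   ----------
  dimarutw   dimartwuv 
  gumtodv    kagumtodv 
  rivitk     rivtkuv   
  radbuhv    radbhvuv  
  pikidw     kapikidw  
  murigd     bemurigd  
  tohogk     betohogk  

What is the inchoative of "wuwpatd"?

"wuwpatd" has second-to-last letter 't'. The stems whose second-to-last letter is 't' (rivitk → rivtkuv, dimarutw → dimartwuv) delete the last vowel and add -uv.
The other patterns: stems whose second-to-last letter is 'd' add the prefix ka-; stems whose second-to-last letter is 'g' add the prefix be-.
So wuwpatd → wuwptduv.

wuwptduv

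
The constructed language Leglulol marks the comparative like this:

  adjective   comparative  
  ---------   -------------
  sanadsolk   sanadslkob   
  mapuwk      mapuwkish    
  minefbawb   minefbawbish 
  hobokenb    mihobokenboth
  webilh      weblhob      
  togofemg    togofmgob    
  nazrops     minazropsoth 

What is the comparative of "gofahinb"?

migofahinboth

"gofahinb" has second-to-last letter 'n'. The one such stem in the data (hobokenb → mihobokenboth) adds mi- … -oth around the stem, so the same rule applies.
The other patterns: stems whose second-to-last letter is 'w' add -ish; stems whose second-to-last letter is 'l' or 'm' delete the last vowel and add -ob.
So gofahinb → migofahinboth.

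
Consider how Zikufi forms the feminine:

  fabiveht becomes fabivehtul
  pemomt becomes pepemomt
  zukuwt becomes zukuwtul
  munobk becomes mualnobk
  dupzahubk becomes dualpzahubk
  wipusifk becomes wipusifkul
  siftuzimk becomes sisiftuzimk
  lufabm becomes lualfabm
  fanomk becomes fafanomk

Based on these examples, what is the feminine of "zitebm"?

munobk and siftuzimk both end in -k yet inflect differently (mualnobk, sisiftuzimk), so the final letter is not what conditions the rule; the second-to-last letter is.
"zitebm" has second-to-last letter 'b'. The stems whose second-to-last letter is 'b' (munobk → mualnobk, dupzahubk → dualpzahubk, lufabm → lualfabm) insert -al- after the first vowel.
The other patterns: stems whose second-to-last letter is 'm' repeat the first consonant+vowel as a prefix; stems whose second-to-last letter is 'f', 'h' or 'w' add -ul.
So zitebm → zialtebm.

zialtebm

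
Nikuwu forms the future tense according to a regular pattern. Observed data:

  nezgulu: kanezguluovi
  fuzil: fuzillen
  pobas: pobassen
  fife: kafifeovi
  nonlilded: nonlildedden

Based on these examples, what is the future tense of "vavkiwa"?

kavavkiwaovi

nonlilded and fife both have last vowel 'e' yet inflect differently (nonlildedden, kafifeovi), so the last vowel is not what conditions the rule; whether the stem ends in a vowel or a consonant is.
"vavkiwa" ends in a vowel. The stems ending in a vowel (fife → kafifeovi, nezgulu → kanezguluovi) add ka- … -ovi around the stem.
The other pattern: stems ending in a consonant double the final consonant and add -en.
So vavkiwa → kavavkiwaovi.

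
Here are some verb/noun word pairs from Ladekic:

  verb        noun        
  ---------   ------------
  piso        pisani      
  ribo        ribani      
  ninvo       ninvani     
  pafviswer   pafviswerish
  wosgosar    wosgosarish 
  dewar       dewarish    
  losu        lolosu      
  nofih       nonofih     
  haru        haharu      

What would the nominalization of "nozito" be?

piso and pafviswer both begin with p- yet inflect differently (pisani, pafviswerish), so the first letter is not what conditions the rule; the final letter is.
"nozito" ends in -o. The stems ending in -o (piso → pisani, ribo → ribani, ninvo → ninvani) drop the final letter and add -ani.
So nozito → nozitani.

nozitani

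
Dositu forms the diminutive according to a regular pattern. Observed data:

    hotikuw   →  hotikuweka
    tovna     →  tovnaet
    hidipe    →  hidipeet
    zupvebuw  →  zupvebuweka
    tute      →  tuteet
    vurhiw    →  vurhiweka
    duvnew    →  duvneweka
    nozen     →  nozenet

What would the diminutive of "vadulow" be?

duvnew and tute both have last vowel 'e' yet inflect differently (duvneweka, tuteet), so the last vowel is not what conditions the rule; the final letter is.
"vadulow" ends in -w. The stems ending in -w (zupvebuw → zupvebuweka, vurhiw → vurhiweka, hotikuw → hotikuweka) add -eka.
The other pattern: stems ending in -a, -e or -n add -et.
So vadulow → vaduloweka.

vaduloweka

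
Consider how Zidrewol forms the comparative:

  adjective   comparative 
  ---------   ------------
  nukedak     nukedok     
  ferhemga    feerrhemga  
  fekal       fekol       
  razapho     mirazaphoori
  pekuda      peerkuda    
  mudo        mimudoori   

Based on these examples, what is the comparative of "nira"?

nierra

ferhemga and nukedak both have last vowel 'a' yet inflect differently (feerrhemga, nukedok), so the last vowel is not what conditions the rule; the final letter is.
"nira" ends in -a. The stems ending in -a (ferhemga → feerrhemga, pekuda → peerkuda) insert -er- after the first vowel.
So nira → nierra.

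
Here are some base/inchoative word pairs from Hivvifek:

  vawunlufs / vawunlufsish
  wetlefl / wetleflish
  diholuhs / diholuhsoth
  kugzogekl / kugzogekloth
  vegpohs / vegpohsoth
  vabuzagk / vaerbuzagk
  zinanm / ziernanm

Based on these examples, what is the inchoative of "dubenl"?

duerbenl

vawunlufs and diholuhs both end in -s yet inflect differently (vawunlufsish, diholuhsoth), so the final letter is not what conditions the rule; the second-to-last letter is.
"dubenl" has second-to-last letter 'n'. The one such stem in the data (zinanm → ziernanm) inserts -er- after the first vowel (as does vabuzagk), so the same rule applies.
The other patterns: stems whose second-to-last letter is 'f' add -ish; stems whose second-to-last letter is 'h' or 'k' add -oth.
So dubenl → duerbenl.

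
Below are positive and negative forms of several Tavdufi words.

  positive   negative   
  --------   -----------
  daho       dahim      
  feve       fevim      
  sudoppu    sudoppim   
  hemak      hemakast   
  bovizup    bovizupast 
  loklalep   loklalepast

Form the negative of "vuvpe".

sudoppu and bovizup both have last vowel 'u' yet inflect differently (sudoppim, bovizupast), so the last vowel is not what conditions the rule; whether the stem ends in a vowel or a consonant is.
"vuvpe" ends in a vowel. The stems ending in a vowel (daho → dahim, feve → fevim, sudoppu → sudoppim) drop the final letter and add -im.
The other pattern: stems ending in a consonant add -ast.
So vuvpe → vuvpim.

vuvpim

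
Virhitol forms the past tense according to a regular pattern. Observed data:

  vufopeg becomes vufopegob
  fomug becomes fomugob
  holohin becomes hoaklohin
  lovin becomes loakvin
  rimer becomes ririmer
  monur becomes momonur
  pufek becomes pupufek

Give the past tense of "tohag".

vufopeg and rimer both have last vowel 'e' yet inflect differently (vufopegob, ririmer), so the last vowel is not what conditions the rule; the final letter is.
"tohag" ends in -g. The stems ending in -g (vufopeg → vufopegob, fomug → fomugob) add -ob.
So tohag → tohagob.

tohagob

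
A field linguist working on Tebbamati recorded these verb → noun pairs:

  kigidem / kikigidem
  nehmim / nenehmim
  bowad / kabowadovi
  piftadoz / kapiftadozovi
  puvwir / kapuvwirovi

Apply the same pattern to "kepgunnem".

"kepgunnem" ends in -m. The stems ending in -m (kigidem → kikigidem, nehmim → nenehmim) repeat the first consonant+vowel as a prefix.
The other pattern: stems ending in -d, -r or -z add ka- … -ovi around the stem.
So kepgunnem → kekepgunnem.

kekepgunnem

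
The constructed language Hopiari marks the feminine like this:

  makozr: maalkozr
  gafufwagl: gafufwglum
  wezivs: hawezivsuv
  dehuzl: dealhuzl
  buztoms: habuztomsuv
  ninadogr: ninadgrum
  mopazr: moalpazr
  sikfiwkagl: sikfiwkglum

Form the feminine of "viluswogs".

viluswgsum

makozr and ninadogr both end in -r yet inflect differently (maalkozr, ninadgrum), so the final letter is not what conditions the rule; the second-to-last letter is.
"viluswogs" has second-to-last letter 'g'. The stems whose second-to-last letter is 'g' (ninadogr → ninadgrum, gafufwagl → gafufwglum, sikfiwkagl → sikfiwkglum) delete the last vowel and add -um.
The other patterns: stems whose second-to-last letter is 'z' insert -al- after the first vowel; stems whose second-to-last letter is 'm' or 'v' add ha- … -uv around the stem.
So viluswogs → viluswgsum.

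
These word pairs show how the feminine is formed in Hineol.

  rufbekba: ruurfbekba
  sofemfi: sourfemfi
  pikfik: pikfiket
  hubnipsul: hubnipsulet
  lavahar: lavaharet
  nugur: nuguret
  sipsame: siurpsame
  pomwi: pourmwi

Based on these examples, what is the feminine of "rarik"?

sofemfi and pikfik both have last vowel 'i' yet inflect differently (sourfemfi, pikfiket), so the last vowel is not what conditions the rule; whether the stem ends in a vowel or a consonant is.
"rarik" ends in a consonant. The stems ending in a consonant (pikfik → pikfiket, lavahar → lavaharet, hubnipsul → hubnipsulet) add -et.
The other pattern: stems ending in a vowel insert -ur- after the first vowel.
So rarik → rariket.

rariket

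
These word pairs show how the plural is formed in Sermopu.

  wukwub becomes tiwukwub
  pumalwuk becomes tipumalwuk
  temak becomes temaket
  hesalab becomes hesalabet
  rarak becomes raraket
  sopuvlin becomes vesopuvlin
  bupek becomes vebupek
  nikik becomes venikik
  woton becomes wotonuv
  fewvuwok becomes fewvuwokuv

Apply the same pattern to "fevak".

fevaket

pumalwuk and temak both end in -k yet inflect differently (tipumalwuk, temaket), so the final letter is not what conditions the rule; the last vowel is.
"fevak" has last vowel 'a'. The stems whose last vowel is 'a' (temak → temaket, hesalab → hesalabet, rarak → raraket) add -et.
So fevak → fevaket.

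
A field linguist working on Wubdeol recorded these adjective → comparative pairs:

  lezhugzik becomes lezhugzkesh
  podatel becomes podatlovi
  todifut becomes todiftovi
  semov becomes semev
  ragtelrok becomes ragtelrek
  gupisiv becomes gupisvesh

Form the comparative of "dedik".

semov and gupisiv both end in -v yet inflect differently (semev, gupisvesh), so the final letter is not what conditions the rule; the last vowel is.
"dedik" has last vowel 'i'. The stems whose last vowel is 'i' (gupisiv → gupisvesh, lezhugzik → lezhugzkesh) delete the last vowel and add -esh.
The other patterns: stems whose last vowel is 'o' change the last vowel to 'e'; stems whose last vowel is 'e' or 'u' delete the last vowel and add -ovi.
So dedik → dedkesh.

dedkesh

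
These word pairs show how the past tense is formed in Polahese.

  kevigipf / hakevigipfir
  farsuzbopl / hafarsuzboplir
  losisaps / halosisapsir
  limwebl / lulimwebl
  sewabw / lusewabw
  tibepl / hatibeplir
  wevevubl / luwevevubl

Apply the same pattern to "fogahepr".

hafogaheprir

wevevubl and tibepl both end in -l yet inflect differently (luwevevubl, hatibeplir), so the final letter is not what conditions the rule; the second-to-last letter is.
"fogahepr" has second-to-last letter 'p'. The stems whose second-to-last letter is 'p' (losisaps → halosisapsir, tibepl → hatibeplir, farsuzbopl → hafarsuzboplir) add ha- … -ir around the stem.
So fogahepr → hafogaheprir.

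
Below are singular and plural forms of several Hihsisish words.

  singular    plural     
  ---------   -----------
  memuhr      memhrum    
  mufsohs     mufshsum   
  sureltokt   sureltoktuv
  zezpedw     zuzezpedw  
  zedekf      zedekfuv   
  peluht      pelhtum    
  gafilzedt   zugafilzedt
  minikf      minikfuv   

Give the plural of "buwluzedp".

"buwluzedp" has second-to-last letter 'd'. The stems whose second-to-last letter is 'd' (zezpedw → zuzezpedw, gafilzedt → zugafilzedt) add the prefix zu-.
The other patterns: stems whose second-to-last letter is 'h' delete the last vowel and add -um; stems whose second-to-last letter is 'k' add -uv.
So buwluzedp → zubuwluzedp.

zubuwluzedp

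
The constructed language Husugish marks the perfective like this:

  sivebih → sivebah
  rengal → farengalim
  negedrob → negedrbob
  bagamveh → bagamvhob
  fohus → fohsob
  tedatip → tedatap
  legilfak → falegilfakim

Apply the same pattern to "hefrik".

hefrak

sivebih and bagamveh both end in -h yet inflect differently (sivebah, bagamvhob), so the final letter is not what conditions the rule; the last vowel is.
"hefrik" has last vowel 'i'. The stems whose last vowel is 'i' (sivebih → sivebah, tedatip → tedatap) change the last vowel to 'a'.
The other patterns: stems whose last vowel is 'a' add fa- … -im around the stem; stems whose last vowel is 'e', 'o' or 'u' delete the last vowel and add -ob.
So hefrik → hefrak.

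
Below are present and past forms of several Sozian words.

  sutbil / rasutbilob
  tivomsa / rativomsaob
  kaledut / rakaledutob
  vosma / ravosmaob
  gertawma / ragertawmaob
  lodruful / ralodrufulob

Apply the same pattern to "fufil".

Every pair shown (sutbil → rasutbilob, tivomsa → rativomsaob, kaledut → rakaledutob, …) follows the same rule: add ra- … -ob around the stem.
So fufil → rafufilob.

rafufilob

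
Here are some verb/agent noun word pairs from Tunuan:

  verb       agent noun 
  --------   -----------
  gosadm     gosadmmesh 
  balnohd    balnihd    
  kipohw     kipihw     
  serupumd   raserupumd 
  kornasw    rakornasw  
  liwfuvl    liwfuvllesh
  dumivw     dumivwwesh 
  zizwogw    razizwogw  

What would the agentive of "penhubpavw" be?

kipohw and dumivw both end in -w yet inflect differently (kipihw, dumivwwesh), so the final letter is not what conditions the rule; the second-to-last letter is.
"penhubpavw" has second-to-last letter 'v'. The stems whose second-to-last letter is 'v' (liwfuvl → liwfuvllesh, dumivw → dumivwwesh) double the final consonant and add -esh.
So penhubpavw → penhubpavwwesh.

penhubpavwwesh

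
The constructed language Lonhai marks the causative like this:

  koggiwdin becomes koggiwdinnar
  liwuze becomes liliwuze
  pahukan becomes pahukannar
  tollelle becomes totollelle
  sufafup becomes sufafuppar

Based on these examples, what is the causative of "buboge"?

bububoge

koggiwdin and tollelle both have 3 vowels yet inflect differently (koggiwdinnar, totollelle), so the number of vowels is not what conditions the rule; whether the stem ends in a vowel or a consonant is.
"buboge" ends in a vowel. The stems ending in a vowel (tollelle → totollelle, liwuze → liliwuze) repeat the first consonant+vowel as a prefix.
So buboge → bububoge.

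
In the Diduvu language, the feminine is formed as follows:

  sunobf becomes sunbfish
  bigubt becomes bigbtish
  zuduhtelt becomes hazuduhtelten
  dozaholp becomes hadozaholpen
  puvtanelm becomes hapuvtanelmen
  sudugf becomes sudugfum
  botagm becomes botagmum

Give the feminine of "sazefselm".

bigubt and zuduhtelt both end in -t yet inflect differently (bigbtish, hazuduhtelten), so the final letter is not what conditions the rule; the second-to-last letter is.
"sazefselm" has second-to-last letter 'l'. The stems whose second-to-last letter is 'l' (zuduhtelt → hazuduhtelten, dozaholp → hadozaholpen, puvtanelm → hapuvtanelmen) add ha- … -en around the stem.
The other patterns: stems whose second-to-last letter is 'b' delete the last vowel and add -ish; stems whose second-to-last letter is 'g' add -um.
So sazefselm → hasazefselmen.

hasazefselmen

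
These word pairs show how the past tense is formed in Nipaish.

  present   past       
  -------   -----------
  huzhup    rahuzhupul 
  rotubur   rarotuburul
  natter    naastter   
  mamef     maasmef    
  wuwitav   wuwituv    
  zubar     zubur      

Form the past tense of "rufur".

rotubur and natter both end in -r yet inflect differently (rarotuburul, naastter), so the final letter is not what conditions the rule; the last vowel is.
"rufur" has last vowel 'u'. The stems whose last vowel is 'u' (huzhup → rahuzhupul, rotubur → rarotuburul) add ra- … -ul around the stem.
The other patterns: stems whose last vowel is 'e' insert -as- after the first vowel; stems whose last vowel is 'a' change the last vowel to 'u'.
So rufur → rarufurul.

rarufurul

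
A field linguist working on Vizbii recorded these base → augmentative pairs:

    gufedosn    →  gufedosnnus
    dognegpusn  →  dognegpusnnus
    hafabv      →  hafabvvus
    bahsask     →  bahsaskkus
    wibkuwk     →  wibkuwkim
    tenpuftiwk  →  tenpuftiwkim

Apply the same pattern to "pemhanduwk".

pemhanduwkim

bahsask and wibkuwk both end in -k yet inflect differently (bahsaskkus, wibkuwkim), so the final letter is not what conditions the rule; the second-to-last letter is.
"pemhanduwk" has second-to-last letter 'w'. The stems whose second-to-last letter is 'w' (wibkuwk → wibkuwkim, tenpuftiwk → tenpuftiwkim) add -im.
So pemhanduwk → pemhanduwkim.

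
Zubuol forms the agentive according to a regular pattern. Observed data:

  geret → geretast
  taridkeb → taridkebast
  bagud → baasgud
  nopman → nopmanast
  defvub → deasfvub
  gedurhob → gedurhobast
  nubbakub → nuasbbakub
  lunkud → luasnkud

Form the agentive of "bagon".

defvub and taridkeb both end in -b yet inflect differently (deasfvub, taridkebast), so the final letter is not what conditions the rule; the last vowel is.
"bagon" has last vowel 'o'. The one such stem in the data (gedurhob → gedurhobast) adds -ast, so the same rule applies.
The other pattern: stems whose last vowel is 'u' insert -as- after the first vowel.
So bagon → bagonast.

bagonast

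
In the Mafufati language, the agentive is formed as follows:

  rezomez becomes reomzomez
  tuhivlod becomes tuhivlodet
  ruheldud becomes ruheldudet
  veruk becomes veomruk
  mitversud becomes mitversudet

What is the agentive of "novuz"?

noomvuz

ruheldud and veruk both have last vowel 'u' yet inflect differently (ruheldudet, veomruk), so the last vowel is not what conditions the rule; the final letter is.
"novuz" ends in -z. The one such stem in the data (rezomez → reomzomez) inserts -om- after the first vowel (as does veruk), so the same rule applies.
So novuz → noomvuz.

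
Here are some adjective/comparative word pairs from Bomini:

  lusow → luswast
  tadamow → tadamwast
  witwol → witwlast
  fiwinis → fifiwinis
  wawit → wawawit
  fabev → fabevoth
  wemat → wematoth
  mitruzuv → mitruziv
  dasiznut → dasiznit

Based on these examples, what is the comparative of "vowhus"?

vowhis

wawit and wemat both end in -t yet inflect differently (wawawit, wematoth), so the final letter is not what conditions the rule; the last vowel is.
"vowhus" has last vowel 'u'. The stems whose last vowel is 'u' (mitruzuv → mitruziv, dasiznut → dasiznit) change the last vowel to 'i'.
The other patterns: stems whose last vowel is 'o' delete the last vowel and add -ast; stems whose last vowel is 'i' repeat the first consonant+vowel as a prefix; stems whose last vowel is 'a' or 'e' add -oth.
So vowhus → vowhis.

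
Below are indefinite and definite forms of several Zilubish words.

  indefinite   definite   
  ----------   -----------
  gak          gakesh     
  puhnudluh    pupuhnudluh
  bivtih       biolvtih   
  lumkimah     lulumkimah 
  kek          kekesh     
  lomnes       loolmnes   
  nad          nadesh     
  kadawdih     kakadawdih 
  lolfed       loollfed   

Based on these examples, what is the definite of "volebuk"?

vovolebuk

"volebuk" has 3 vowels. The stems with 3 vowels (lumkimah → lulumkimah, puhnudluh → pupuhnudluh, kadawdih → kakadawdih) repeat the first consonant+vowel as a prefix.
The other patterns: stems with 1 vowel add -esh; stems with 2 vowels insert -ol- after the first vowel.
So volebuk → vovolebuk.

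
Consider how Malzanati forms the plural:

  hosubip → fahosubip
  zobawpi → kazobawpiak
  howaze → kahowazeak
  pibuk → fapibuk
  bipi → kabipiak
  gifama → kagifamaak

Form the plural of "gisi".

kagisiak

zobawpi and hosubip both have last vowel 'i' yet inflect differently (kazobawpiak, fahosubip), so the last vowel is not what conditions the rule; whether the stem ends in a vowel or a consonant is.
"gisi" ends in a vowel. The stems ending in a vowel (zobawpi → kazobawpiak, bipi → kabipiak, gifama → kagifamaak) add ka- … -ak around the stem.
The other pattern: stems ending in a consonant add the prefix fa-.
So gisi → kagisiak.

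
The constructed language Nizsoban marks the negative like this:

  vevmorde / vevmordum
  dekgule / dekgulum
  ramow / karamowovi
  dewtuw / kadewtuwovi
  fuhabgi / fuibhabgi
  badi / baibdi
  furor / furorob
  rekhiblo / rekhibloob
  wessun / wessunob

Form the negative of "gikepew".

kagikepewovi

"gikepew" ends in -w. The stems ending in -w (ramow → karamowovi, dewtuw → kadewtuwovi) add ka- … -ovi around the stem.
The other patterns: stems ending in -e drop the final letter and add -um; stems ending in -i insert -ib- after the first vowel; stems ending in -n, -o or -r add -ob.
So gikepew → kagikepewovi.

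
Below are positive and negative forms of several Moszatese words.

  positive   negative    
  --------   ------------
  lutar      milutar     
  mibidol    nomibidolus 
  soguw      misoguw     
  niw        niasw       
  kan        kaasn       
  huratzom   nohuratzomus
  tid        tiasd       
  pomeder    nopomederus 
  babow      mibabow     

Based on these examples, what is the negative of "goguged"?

nogogugedus

"goguged" has 3 vowels. The stems with 3 vowels (huratzom → nohuratzomus, mibidol → nomibidolus, pomeder → nopomederus) add no- … -us around the stem.
So goguged → nogogugedus.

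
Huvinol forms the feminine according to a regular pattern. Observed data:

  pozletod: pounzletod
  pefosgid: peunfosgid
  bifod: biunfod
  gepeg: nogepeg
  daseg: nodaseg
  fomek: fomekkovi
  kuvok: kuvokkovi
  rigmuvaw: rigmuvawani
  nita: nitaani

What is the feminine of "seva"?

sevaani

gepeg and fomek both have last vowel 'e' yet inflect differently (nogepeg, fomekkovi), so the last vowel is not what conditions the rule; the final letter is.
"seva" ends in -a. The one such stem in the data (nita → nitaani) adds -ani, so the same rule applies.
So seva → sevaani.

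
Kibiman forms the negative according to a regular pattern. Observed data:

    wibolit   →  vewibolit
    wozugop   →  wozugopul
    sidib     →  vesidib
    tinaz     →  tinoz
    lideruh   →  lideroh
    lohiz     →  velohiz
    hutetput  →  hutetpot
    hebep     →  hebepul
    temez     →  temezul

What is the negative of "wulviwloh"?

lohiz and tinaz both end in -z yet inflect differently (velohiz, tinoz), so the final letter is not what conditions the rule; the last vowel is.
"wulviwloh" has last vowel 'o'. The one such stem in the data (wozugop → wozugopul) adds -ul, so the same rule applies.
So wulviwloh → wulviwlohul.

wulviwlohul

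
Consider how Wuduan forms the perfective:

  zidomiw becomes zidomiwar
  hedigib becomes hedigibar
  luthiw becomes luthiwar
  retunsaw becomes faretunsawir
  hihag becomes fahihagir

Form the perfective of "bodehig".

zidomiw and retunsaw both end in -w yet inflect differently (zidomiwar, faretunsawir), so the final letter is not what conditions the rule; the last vowel is.
"bodehig" has last vowel 'i'. The stems whose last vowel is 'i' (zidomiw → zidomiwar, hedigib → hedigibar, luthiw → luthiwar) add -ar.
The other pattern: stems whose last vowel is 'a' add fa- … -ir around the stem.
So bodehig → bodehigar.

bodehigar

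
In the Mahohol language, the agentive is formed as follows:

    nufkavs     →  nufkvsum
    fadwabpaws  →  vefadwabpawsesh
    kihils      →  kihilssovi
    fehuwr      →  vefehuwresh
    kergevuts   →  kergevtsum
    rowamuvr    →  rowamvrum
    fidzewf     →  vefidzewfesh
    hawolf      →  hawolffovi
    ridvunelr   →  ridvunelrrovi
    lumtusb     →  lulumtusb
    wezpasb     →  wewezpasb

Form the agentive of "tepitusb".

kihils and fadwabpaws both end in -s yet inflect differently (kihilssovi, vefadwabpawsesh), so the final letter is not what conditions the rule; the second-to-last letter is.
"tepitusb" has second-to-last letter 's'. The stems whose second-to-last letter is 's' (wezpasb → wewezpasb, lumtusb → lulumtusb) repeat the first consonant+vowel as a prefix.
The other patterns: stems whose second-to-last letter is 'l' double the final consonant and add -ovi; stems whose second-to-last letter is 'w' add ve- … -esh around the stem; stems whose second-to-last letter is 't' or 'v' delete the last vowel and add -um.
So tepitusb → tetepitusb.

tetepitusb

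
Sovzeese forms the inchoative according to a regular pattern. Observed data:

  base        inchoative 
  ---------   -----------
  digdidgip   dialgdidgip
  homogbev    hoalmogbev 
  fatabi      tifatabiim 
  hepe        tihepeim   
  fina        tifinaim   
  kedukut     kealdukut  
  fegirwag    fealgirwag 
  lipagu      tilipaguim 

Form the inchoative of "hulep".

hepe and homogbev both have last vowel 'e' yet inflect differently (tihepeim, hoalmogbev), so the last vowel is not what conditions the rule; whether the stem ends in a vowel or a consonant is.
"hulep" ends in a consonant. The stems ending in a consonant (homogbev → hoalmogbev, kedukut → kealdukut, digdidgip → dialgdidgip) insert -al- after the first vowel.
So hulep → huallep.

huallep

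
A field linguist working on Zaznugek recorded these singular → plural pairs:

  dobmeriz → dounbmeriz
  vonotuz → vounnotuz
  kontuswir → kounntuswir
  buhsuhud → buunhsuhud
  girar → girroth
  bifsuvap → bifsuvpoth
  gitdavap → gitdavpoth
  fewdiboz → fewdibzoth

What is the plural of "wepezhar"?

"wepezhar" has last vowel 'a'. The stems whose last vowel is 'a' (girar → girroth, bifsuvap → bifsuvpoth, gitdavap → gitdavpoth) delete the last vowel and add -oth.
So wepezhar → wepezhroth.

wepezhroth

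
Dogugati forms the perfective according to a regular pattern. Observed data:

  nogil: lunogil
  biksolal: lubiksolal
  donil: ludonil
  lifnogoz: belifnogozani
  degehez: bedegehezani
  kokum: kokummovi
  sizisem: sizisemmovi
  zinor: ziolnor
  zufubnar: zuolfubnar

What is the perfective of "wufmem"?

degehez and sizisem both have last vowel 'e' yet inflect differently (bedegehezani, sizisemmovi), so the last vowel is not what conditions the rule; the final letter is.
"wufmem" ends in -m. The stems ending in -m (kokum → kokummovi, sizisem → sizisemmovi) double the final consonant and add -ovi.
So wufmem → wufmemmovi.

wufmemmovi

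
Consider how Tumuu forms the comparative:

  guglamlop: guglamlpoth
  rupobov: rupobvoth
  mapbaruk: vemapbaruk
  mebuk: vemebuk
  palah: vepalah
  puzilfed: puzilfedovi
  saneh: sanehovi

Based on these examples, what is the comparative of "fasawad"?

palah and saneh both end in -h yet inflect differently (vepalah, sanehovi), so the final letter is not what conditions the rule; the last vowel is.
"fasawad" has last vowel 'a'. The one such stem in the data (palah → vepalah) adds the prefix ve-, so the same rule applies.
The other patterns: stems whose last vowel is 'o' delete the last vowel and add -oth; stems whose last vowel is 'e' add -ovi.
So fasawad → vefasawad.

vefasawad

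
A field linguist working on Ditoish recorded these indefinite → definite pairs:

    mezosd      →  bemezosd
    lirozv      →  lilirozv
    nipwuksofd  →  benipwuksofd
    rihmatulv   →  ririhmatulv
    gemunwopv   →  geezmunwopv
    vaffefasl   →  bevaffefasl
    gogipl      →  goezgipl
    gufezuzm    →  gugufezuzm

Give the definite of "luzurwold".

luluzurwold

vaffefasl and gogipl both end in -l yet inflect differently (bevaffefasl, goezgipl), so the final letter is not what conditions the rule; the second-to-last letter is.
"luzurwold" has second-to-last letter 'l'. The one such stem in the data (rihmatulv → ririhmatulv) repeats the first consonant+vowel as a prefix (as do gufezuzm, lirozv), so the same rule applies.
So luzurwold → luluzurwold.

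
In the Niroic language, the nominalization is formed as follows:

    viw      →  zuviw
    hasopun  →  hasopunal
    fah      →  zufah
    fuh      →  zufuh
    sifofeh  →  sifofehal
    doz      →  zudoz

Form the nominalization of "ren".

zuren

sifofeh and fah both end in -h yet inflect differently (sifofehal, zufah), so the final letter is not what conditions the rule; the number of vowels is.
"ren" has 1 vowel. The stems with 1 vowel (fah → zufah, viw → zuviw, fuh → zufuh) add the prefix zu-.
So ren → zuren.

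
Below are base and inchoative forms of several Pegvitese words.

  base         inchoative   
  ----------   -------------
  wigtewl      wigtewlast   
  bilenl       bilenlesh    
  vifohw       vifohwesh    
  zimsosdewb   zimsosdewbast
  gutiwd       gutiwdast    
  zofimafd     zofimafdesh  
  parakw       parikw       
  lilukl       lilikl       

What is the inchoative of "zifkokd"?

zifkikd

lilukl and wigtewl both end in -l yet inflect differently (lilikl, wigtewlast), so the final letter is not what conditions the rule; the second-to-last letter is.
"zifkokd" has second-to-last letter 'k'. The stems whose second-to-last letter is 'k' (lilukl → lilikl, parakw → parikw) change the last vowel to 'i'.
So zifkokd → zifkikd.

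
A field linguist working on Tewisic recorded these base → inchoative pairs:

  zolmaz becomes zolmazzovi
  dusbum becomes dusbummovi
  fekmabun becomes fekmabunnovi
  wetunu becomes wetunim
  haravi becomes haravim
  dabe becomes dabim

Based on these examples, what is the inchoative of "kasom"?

kasommovi

"kasom" ends in a consonant. The stems ending in a consonant (zolmaz → zolmazzovi, dusbum → dusbummovi, fekmabun → fekmabunnovi) double the final consonant and add -ovi.
The other pattern: stems ending in a vowel drop the final letter and add -im.
So kasom → kasommovi.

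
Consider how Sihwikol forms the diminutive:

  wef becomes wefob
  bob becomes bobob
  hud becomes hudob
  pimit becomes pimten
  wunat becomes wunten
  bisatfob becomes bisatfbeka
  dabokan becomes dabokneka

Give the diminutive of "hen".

henob

bob and bisatfob both end in -b yet inflect differently (bobob, bisatfbeka), so the final letter is not what conditions the rule; the number of vowels is.
"hen" has 1 vowel. The stems with 1 vowel (wef → wefob, bob → bobob, hud → hudob) add -ob.
The other patterns: stems with 2 vowels delete the last vowel and add -en; stems with 3 vowels delete the last vowel and add -eka.
So hen → henob.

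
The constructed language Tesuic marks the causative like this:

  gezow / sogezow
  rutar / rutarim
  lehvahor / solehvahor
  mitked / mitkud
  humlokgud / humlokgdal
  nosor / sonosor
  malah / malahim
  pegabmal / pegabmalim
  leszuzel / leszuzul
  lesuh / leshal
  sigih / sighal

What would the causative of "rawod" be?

lehvahor and rutar both end in -r yet inflect differently (solehvahor, rutarim), so the final letter is not what conditions the rule; the last vowel is.
"rawod" has last vowel 'o'. The stems whose last vowel is 'o' (lehvahor → solehvahor, nosor → sonosor, gezow → sogezow) add the prefix so-.
So rawod → sorawod.

sorawod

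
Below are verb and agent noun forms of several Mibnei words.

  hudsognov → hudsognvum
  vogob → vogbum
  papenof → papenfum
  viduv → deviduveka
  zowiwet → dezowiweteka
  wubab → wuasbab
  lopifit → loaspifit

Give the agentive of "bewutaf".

hudsognov and viduv both end in -v yet inflect differently (hudsognvum, deviduveka), so the final letter is not what conditions the rule; the last vowel is.
"bewutaf" has last vowel 'a'. The one such stem in the data (wubab → wuasbab) inserts -as- after the first vowel (as does lopifit), so the same rule applies.
The other patterns: stems whose last vowel is 'o' delete the last vowel and add -um; stems whose last vowel is 'e' or 'u' add de- … -eka around the stem.
So bewutaf → beaswutaf.

beaswutaf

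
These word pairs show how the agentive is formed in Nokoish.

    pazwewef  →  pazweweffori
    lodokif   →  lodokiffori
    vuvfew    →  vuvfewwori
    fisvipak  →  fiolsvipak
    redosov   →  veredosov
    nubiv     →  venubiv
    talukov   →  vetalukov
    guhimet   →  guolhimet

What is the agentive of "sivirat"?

siolvirat

"sivirat" ends in -t. The one such stem in the data (guhimet → guolhimet) inserts -ol- after the first vowel (as does fisvipak), so the same rule applies.
The other patterns: stems ending in -f or -w double the final consonant and add -ori; stems ending in -v add the prefix ve-.
So sivirat → siolvirat.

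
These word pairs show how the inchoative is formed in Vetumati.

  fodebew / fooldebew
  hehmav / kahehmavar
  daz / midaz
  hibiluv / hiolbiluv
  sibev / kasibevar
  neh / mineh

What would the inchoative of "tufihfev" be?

tuolfihfev

"tufihfev" has 3 vowels. The stems with 3 vowels (fodebew → fooldebew, hibiluv → hiolbiluv) insert -ol- after the first vowel.
The other patterns: stems with 1 vowel add the prefix mi-; stems with 2 vowels add ka- … -ar around the stem.
So tufihfev → tuolfihfev.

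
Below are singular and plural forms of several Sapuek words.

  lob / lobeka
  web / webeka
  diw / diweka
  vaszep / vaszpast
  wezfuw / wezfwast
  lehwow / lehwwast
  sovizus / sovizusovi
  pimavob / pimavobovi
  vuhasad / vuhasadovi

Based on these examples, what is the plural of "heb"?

"heb" has 1 vowel. The stems with 1 vowel (lob → lobeka, web → webeka, diw → diweka) add -eka.
The other patterns: stems with 2 vowels delete the last vowel and add -ast; stems with 3 vowels add -ovi.
So heb → hebeka.

hebeka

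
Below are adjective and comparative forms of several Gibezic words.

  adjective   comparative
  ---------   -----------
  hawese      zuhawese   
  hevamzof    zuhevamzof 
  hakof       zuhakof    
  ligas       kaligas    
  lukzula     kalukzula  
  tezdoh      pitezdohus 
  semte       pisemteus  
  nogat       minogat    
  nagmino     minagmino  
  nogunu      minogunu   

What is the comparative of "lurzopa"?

hawese and semte both end in -e yet inflect differently (zuhawese, pisemteus), so the final letter is not what conditions the rule; the first letter is.
"lurzopa" begins with l-. The stems beginning with l- (ligas → kaligas, lukzula → kalukzula) add the prefix ka-.
So lurzopa → kalurzopa.

kalurzopa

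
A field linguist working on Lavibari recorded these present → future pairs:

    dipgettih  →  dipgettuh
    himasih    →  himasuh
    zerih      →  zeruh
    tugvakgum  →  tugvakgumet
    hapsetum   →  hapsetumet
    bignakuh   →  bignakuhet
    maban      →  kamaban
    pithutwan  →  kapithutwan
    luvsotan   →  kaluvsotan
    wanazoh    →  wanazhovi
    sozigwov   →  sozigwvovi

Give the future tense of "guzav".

dipgettih and bignakuh both end in -h yet inflect differently (dipgettuh, bignakuhet), so the final letter is not what conditions the rule; the last vowel is.
"guzav" has last vowel 'a'. The stems whose last vowel is 'a' (maban → kamaban, pithutwan → kapithutwan, luvsotan → kaluvsotan) add the prefix ka-.
So guzav → kaguzav.

kaguzav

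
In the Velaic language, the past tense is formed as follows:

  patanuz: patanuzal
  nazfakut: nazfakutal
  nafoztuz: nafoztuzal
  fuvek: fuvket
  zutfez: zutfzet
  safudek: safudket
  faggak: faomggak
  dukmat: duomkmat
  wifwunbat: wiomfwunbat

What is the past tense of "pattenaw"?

patanuz and zutfez both end in -z yet inflect differently (patanuzal, zutfzet), so the final letter is not what conditions the rule; the last vowel is.
"pattenaw" has last vowel 'a'. The stems whose last vowel is 'a' (faggak → faomggak, dukmat → duomkmat, wifwunbat → wiomfwunbat) insert -om- after the first vowel.
The other patterns: stems whose last vowel is 'u' add -al; stems whose last vowel is 'e' delete the last vowel and add -et.
So pattenaw → paomttenaw.

paomttenaw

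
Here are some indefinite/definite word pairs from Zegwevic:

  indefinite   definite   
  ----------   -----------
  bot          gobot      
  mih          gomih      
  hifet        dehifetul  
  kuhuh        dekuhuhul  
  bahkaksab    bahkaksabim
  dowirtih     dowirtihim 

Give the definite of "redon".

deredonul

bot and hifet both end in -t yet inflect differently (gobot, dehifetul), so the final letter is not what conditions the rule; the number of vowels is.
"redon" has 2 vowels. The stems with 2 vowels (hifet → dehifetul, kuhuh → dekuhuhul) add de- … -ul around the stem.
The other patterns: stems with 1 vowel add the prefix go-; stems with 3 vowels add -im.
So redon → deredonul.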